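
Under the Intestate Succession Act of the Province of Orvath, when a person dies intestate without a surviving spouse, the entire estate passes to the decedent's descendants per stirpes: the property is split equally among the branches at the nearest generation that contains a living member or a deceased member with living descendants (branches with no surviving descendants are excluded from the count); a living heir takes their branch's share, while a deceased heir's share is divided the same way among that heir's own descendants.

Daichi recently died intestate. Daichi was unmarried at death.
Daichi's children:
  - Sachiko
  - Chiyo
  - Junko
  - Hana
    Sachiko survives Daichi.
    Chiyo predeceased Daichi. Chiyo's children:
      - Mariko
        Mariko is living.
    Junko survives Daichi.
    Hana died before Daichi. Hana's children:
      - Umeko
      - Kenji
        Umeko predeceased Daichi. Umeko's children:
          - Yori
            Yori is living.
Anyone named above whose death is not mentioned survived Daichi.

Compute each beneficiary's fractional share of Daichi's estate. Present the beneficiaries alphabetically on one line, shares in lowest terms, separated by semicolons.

There is no surviving spouse, so the entire estate passes to Daichi's descendants per stirpes.
The estate is divided into 4 equal shares of 1/4 among Sachiko, Chiyo, Junko, Hana.
Sachiko is living and takes 1/4.
Chiyo predeceased; the 1/4 allotted to Chiyo's branch passes to Chiyo's issue by representation.
Mariko is the sole taker at this level and receives the full 1/4.
Junko is living and takes 1/4.
Hana predeceased; the 1/4 allotted to Hana's branch passes to Hana's issue by representation.
The 1/4 is divided into 2 equal shares of 1/8 among Umeko, Kenji.
Umeko predeceased; the 1/8 allotted to Umeko's branch passes to Umeko's issue by representation.
Yori is the sole taker at this level and receives the full 1/8.
Kenji is living and takes 1/8.

Junko 1/4; Kenji 1/8; Mariko 1/4; Sachiko 1/4; Yori 1/8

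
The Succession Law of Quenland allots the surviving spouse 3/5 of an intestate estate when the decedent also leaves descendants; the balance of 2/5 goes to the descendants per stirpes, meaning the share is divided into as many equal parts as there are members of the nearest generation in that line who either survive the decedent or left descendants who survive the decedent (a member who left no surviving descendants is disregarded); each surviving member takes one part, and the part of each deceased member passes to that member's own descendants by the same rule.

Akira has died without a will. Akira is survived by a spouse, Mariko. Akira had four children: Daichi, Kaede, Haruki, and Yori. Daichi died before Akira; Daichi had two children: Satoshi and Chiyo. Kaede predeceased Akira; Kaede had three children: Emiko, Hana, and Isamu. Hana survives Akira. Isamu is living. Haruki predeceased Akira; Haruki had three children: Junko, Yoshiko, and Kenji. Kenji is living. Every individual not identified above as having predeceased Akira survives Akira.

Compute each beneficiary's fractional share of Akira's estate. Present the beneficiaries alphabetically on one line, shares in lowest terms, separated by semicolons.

Chiyo 1/20; Emiko 1/30; Hana 1/30; Isamu 1/30; Junko 1/30; Kenji 1/30; Mariko 3/5; Satoshi 1/20; Yori 1/10; Yoshiko 1/30

Mariko, as surviving spouse, takes 3/5.
The remaining 2/5 passes to Akira's descendants per stirpes.
The 2/5 is divided into 4 equal shares of 1/10 among Daichi, Kaede, Haruki, Yori.
Daichi predeceased; the 1/10 allotted to Daichi's branch passes to Daichi's issue by representation.
The 1/10 is divided into 2 equal shares of 1/20 among Satoshi, Chiyo.
Satoshi is living and takes 1/20.
Chiyo is living and takes 1/20.
Kaede predeceased; the 1/10 allotted to Kaede's branch passes to Kaede's issue by representation.
The 1/10 is divided into 3 equal shares of 1/30 among Emiko, Hana, Isamu.
Emiko is living and takes 1/30.
Hana is living and takes 1/30.
Isamu is living and takes 1/30.
Haruki predeceased; the 1/10 allotted to Haruki's branch passes to Haruki's issue by representation.
The 1/10 is divided into 3 equal shares of 1/30 among Junko, Yoshiko, Kenji.
Junko is living and takes 1/30.
Yoshiko is living and takes 1/30.
Kenji is living and takes 1/30.
Yori is living and takes 1/10.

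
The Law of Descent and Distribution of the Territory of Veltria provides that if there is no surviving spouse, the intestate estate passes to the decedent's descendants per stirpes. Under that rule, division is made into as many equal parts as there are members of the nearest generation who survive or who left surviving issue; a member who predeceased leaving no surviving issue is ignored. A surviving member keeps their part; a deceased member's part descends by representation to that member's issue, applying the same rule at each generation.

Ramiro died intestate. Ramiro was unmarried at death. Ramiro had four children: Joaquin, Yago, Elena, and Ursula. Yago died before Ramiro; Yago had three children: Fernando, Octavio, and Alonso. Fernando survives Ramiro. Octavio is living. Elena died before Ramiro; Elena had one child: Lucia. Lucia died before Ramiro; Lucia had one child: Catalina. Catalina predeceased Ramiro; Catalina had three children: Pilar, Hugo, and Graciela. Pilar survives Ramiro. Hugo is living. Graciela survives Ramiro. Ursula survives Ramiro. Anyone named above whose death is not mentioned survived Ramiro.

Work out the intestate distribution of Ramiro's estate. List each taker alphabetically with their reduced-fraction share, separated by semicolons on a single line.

Alonso 1/12; Fernando 1/12; Graciela 1/12; Hugo 1/12; Joaquin 1/4; Octavio 1/12; Pilar 1/12; Ursula 1/4

There is no surviving spouse, so the entire estate passes to Ramiro's descendants per stirpes.
The estate is divided into 4 equal shares of 1/4 among Joaquin, Yago, Elena, Ursula.
Joaquin is living and takes 1/4.
Yago predeceased; the 1/4 allotted to Yago's branch passes to Yago's issue by representation.
The 1/4 is divided into 3 equal shares of 1/12 among Fernando, Octavio, Alonso.
Fernando is living and takes 1/12.
Octavio is living and takes 1/12.
Alonso is living and takes 1/12.
Elena predeceased; the 1/4 allotted to Elena's branch passes to Elena's issue by representation.
Lucia's line is the sole branch at this level, so the full 1/4 passes to Lucia's issue by representation.
Catalina's line is the sole branch at this level, so the full 1/4 passes to Catalina's issue by representation.
The 1/4 is divided into 3 equal shares of 1/12 among Pilar, Hugo, Graciela.
Pilar is living and takes 1/12.
Hugo is living and takes 1/12.
Graciela is living and takes 1/12.
Ursula is living and takes 1/4.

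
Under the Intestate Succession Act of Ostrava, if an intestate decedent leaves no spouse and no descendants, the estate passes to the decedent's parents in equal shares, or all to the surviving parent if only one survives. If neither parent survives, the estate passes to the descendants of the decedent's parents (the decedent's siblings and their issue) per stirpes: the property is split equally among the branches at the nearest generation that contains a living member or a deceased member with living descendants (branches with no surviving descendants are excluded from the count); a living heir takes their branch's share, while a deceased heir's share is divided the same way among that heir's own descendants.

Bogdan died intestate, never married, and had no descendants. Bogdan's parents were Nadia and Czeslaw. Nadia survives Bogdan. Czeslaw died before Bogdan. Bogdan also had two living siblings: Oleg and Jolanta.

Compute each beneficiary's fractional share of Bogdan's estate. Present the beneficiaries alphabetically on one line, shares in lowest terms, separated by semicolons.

Only one parent, Nadia, survives, so Nadia takes the entire estate. The siblings take nothing because a surviving parent has priority.

Nadia 1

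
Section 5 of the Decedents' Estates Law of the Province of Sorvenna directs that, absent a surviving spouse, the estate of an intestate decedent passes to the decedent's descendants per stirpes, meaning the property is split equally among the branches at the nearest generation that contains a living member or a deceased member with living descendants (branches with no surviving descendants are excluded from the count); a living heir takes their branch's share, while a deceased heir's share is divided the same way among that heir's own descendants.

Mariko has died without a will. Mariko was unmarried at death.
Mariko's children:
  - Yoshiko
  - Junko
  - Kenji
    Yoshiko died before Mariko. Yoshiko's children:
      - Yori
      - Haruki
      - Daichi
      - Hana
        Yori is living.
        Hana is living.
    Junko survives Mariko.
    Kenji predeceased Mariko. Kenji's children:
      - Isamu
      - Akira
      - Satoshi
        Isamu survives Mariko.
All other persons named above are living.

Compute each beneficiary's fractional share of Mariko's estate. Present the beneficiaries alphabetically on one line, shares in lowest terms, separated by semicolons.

Akira 1/9; Daichi 1/12; Hana 1/12; Haruki 1/12; Isamu 1/9; Junko 1/3; Satoshi 1/9; Yori 1/12

There is no surviving spouse, so the entire estate passes to Mariko's descendants per stirpes.
The estate is divided into 3 equal shares of 1/3 among Yoshiko, Junko, Kenji.
Yoshiko predeceased; the 1/3 allotted to Yoshiko's branch passes to Yoshiko's issue by representation.
The 1/3 is divided into 4 equal shares of 1/12 among Yori, Haruki, Daichi, Hana.
Yori is living and takes 1/12.
Haruki is living and takes 1/12.
Daichi is living and takes 1/12.
Hana is living and takes 1/12.
Junko is living and takes 1/3.
Kenji predeceased; the 1/3 allotted to Kenji's branch passes to Kenji's issue by representation.
The 1/3 is divided into 3 equal shares of 1/9 among Isamu, Akira, Satoshi.
Isamu is living and takes 1/9.
Akira is living and takes 1/9.
Satoshi is living and takes 1/9.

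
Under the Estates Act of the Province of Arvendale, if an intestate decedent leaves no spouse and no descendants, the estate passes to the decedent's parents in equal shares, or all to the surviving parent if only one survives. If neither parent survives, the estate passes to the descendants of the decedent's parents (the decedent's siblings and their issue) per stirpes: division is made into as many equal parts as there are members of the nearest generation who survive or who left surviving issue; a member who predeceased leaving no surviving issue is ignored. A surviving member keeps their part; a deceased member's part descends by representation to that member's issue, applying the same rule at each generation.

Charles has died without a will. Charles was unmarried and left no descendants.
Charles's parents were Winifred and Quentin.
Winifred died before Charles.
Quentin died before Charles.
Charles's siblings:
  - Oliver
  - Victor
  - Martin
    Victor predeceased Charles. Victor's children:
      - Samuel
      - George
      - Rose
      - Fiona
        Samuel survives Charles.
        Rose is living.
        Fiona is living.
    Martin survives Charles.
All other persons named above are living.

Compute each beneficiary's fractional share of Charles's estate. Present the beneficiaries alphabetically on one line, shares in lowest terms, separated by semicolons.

Neither parent survives and there are no descendants, so the estate passes to Charles's siblings and their issue per stirpes.
The estate is divided into 3 equal shares of 1/3 among Oliver, Victor, Martin.
Oliver is living and takes 1/3.
Victor predeceased; the 1/3 allotted to Victor's branch passes to Victor's issue by representation.
The 1/3 is divided into 4 equal shares of 1/12 among Samuel, George, Rose, Fiona.
Samuel is living and takes 1/12.
George is living and takes 1/12.
Rose is living and takes 1/12.
Fiona is living and takes 1/12.
Martin is living and takes 1/3.

Fiona 1/12; George 1/12; Martin 1/3; Oliver 1/3; Rose 1/12; Samuel 1/12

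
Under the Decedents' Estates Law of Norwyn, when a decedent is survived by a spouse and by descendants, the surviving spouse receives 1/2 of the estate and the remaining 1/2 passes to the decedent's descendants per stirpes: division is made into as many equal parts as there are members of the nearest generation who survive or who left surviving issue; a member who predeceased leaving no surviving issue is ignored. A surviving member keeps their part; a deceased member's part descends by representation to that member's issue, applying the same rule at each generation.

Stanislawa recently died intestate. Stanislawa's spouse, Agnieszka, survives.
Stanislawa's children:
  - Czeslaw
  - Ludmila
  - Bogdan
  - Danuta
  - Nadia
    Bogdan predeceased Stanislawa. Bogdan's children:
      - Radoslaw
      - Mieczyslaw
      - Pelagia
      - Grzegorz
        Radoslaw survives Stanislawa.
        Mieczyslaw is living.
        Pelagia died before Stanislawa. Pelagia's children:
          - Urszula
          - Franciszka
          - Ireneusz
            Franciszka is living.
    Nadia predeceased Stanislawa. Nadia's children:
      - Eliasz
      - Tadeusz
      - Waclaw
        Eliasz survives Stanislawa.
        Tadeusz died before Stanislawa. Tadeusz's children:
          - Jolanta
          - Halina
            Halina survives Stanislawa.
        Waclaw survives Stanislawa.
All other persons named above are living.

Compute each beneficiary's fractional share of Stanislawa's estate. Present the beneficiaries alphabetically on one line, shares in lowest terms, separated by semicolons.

Agnieszka 1/2; Czeslaw 1/10; Danuta 1/10; Eliasz 1/30; Franciszka 1/120; Grzegorz 1/40; Halina 1/60; Ireneusz 1/120; Jolanta 1/60; Ludmila 1/10; Mieczyslaw 1/40; Radoslaw 1/40; Urszula 1/120; Waclaw 1/30

Agnieszka, as surviving spouse, takes 1/2.
The remaining 1/2 passes to Stanislawa's descendants per stirpes.
The 1/2 is divided into 5 equal shares of 1/10 among Czeslaw, Ludmila, Bogdan, Danuta, Nadia.
Czeslaw is living and takes 1/10.
Ludmila is living and takes 1/10.
Bogdan predeceased; the 1/10 allotted to Bogdan's branch passes to Bogdan's issue by representation.
The 1/10 is divided into 4 equal shares of 1/40 among Radoslaw, Mieczyslaw, Pelagia, Grzegorz.
Radoslaw is living and takes 1/40.
Mieczyslaw is living and takes 1/40.
Pelagia predeceased; the 1/40 allotted to Pelagia's branch passes to Pelagia's issue by representation.
The 1/40 is divided into 3 equal shares of 1/120 among Urszula, Franciszka, Ireneusz.
Urszula is living and takes 1/120.
Franciszka is living and takes 1/120.
Ireneusz is living and takes 1/120.
Grzegorz is living and takes 1/40.
Danuta is living and takes 1/10.
Nadia predeceased; the 1/10 allotted to Nadia's branch passes to Nadia's issue by representation.
The 1/10 is divided into 3 equal shares of 1/30 among Eliasz, Tadeusz, Waclaw.
Eliasz is living and takes 1/30.
Tadeusz predeceased; the 1/30 allotted to Tadeusz's branch passes to Tadeusz's issue by representation.
The 1/30 is divided into 2 equal shares of 1/60 among Jolanta, Halina.
Jolanta is living and takes 1/60.
Halina is living and takes 1/60.
Waclaw is living and takes 1/30.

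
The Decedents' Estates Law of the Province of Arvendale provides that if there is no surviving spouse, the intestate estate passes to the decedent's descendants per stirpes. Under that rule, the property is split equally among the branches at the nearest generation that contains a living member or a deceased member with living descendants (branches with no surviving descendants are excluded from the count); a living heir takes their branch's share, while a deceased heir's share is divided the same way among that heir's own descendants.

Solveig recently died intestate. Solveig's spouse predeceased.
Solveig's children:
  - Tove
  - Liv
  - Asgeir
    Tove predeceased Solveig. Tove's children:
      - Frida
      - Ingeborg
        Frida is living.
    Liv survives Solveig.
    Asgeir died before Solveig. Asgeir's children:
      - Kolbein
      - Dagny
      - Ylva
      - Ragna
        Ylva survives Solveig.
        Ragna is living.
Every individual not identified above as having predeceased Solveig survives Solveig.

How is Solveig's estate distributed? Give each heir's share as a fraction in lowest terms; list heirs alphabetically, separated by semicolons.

Dagny 1/12; Frida 1/6; Ingeborg 1/6; Kolbein 1/12; Liv 1/3; Ragna 1/12; Ylva 1/12

There is no surviving spouse, so the entire estate passes to Solveig's descendants per stirpes.
The estate is divided into 3 equal shares of 1/3 among Tove, Liv, Asgeir.
Tove predeceased; the 1/3 allotted to Tove's branch passes to Tove's issue by representation.
The 1/3 is divided into 2 equal shares of 1/6 among Frida, Ingeborg.
Frida is living and takes 1/6.
Ingeborg is living and takes 1/6.
Liv is living and takes 1/3.
Asgeir predeceased; the 1/3 allotted to Asgeir's branch passes to Asgeir's issue by representation.
The 1/3 is divided into 4 equal shares of 1/12 among Kolbein, Dagny, Ylva, Ragna.
Kolbein is living and takes 1/12.
Dagny is living and takes 1/12.
Ylva is living and takes 1/12.
Ragna is living and takes 1/12.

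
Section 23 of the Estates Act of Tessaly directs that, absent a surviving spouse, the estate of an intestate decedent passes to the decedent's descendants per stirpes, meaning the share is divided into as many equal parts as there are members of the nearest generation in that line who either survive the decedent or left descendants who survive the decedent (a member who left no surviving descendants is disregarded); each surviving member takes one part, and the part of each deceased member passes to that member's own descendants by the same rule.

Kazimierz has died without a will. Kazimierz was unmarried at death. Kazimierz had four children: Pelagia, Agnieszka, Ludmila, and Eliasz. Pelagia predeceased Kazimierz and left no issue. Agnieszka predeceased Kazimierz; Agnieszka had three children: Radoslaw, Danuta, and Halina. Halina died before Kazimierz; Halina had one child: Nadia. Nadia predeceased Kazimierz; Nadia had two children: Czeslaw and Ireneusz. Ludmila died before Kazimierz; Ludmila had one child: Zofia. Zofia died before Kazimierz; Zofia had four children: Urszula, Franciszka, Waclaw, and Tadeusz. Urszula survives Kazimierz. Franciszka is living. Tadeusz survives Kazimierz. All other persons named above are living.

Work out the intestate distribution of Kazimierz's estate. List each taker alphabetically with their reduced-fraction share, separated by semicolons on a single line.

Czeslaw 1/18; Danuta 1/9; Eliasz 1/3; Franciszka 1/12; Ireneusz 1/18; Radoslaw 1/9; Tadeusz 1/12; Urszula 1/12; Waclaw 1/12

There is no surviving spouse, so the entire estate passes to Kazimierz's descendants per stirpes.
Pelagia left no surviving issue, so that branch lapses and is disregarded.
The estate is divided into 3 equal shares of 1/3 among Agnieszka, Ludmila, Eliasz.
Agnieszka predeceased; the 1/3 allotted to Agnieszka's branch passes to Agnieszka's issue by representation.
The 1/3 is divided into 3 equal shares of 1/9 among Radoslaw, Danuta, Halina.
Radoslaw is living and takes 1/9.
Danuta is living and takes 1/9.
Halina predeceased; the 1/9 allotted to Halina's branch passes to Halina's issue by representation.
Nadia's line is the sole branch at this level, so the full 1/9 passes to Nadia's issue by representation.
The 1/9 is divided into 2 equal shares of 1/18 among Czeslaw, Ireneusz.
Czeslaw is living and takes 1/18.
Ireneusz is living and takes 1/18.
Ludmila predeceased; the 1/3 allotted to Ludmila's branch passes to Ludmila's issue by representation.
Zofia's line is the sole branch at this level, so the full 1/3 passes to Zofia's issue by representation.
The 1/3 is divided into 4 equal shares of 1/12 among Urszula, Franciszka, Waclaw, Tadeusz.
Urszula is living and takes 1/12.
Franciszka is living and takes 1/12.
Waclaw is living and takes 1/12.
Tadeusz is living and takes 1/12.
Eliasz is living and takes 1/3.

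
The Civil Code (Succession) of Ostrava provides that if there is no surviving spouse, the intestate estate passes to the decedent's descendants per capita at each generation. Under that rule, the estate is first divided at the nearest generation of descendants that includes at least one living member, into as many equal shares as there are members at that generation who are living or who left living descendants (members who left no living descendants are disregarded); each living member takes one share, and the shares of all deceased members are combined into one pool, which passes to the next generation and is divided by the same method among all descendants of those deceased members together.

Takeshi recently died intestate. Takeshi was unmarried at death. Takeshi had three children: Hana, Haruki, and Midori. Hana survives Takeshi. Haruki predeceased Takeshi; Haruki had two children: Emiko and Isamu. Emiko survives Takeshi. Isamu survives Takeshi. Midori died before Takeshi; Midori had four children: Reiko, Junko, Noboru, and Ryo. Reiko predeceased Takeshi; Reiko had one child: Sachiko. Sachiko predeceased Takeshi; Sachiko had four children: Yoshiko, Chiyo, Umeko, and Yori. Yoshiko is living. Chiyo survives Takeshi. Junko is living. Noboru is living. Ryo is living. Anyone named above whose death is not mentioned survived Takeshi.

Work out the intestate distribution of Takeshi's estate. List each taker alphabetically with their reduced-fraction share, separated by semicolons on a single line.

There is no surviving spouse, so the entire estate passes to Takeshi's descendants per capita at each generation.
At generation 1 (Hana, Haruki, Midori) there are 3 shares of (1)/3 = 1/3 each.
Living: Hana — each takes 1/3.
Deceased: Haruki and Midori. Their combined 2/3 is pooled and carried to generation 2.
At generation 2 (Emiko, Isamu, Reiko, Junko, Noboru, Ryo) there are 6 shares of (2/3)/6 = 1/9 each.
Living: Emiko, Isamu, Junko, Noboru, and Ryo — each takes 1/9.
Deceased: Reiko. That 1/9 share is carried to generation 3.
At generation 3 (Sachiko) there are 1 shares of (1/9)/1 = 1/9 each.
Deceased: Sachiko. That 1/9 share is carried to generation 4.
At generation 4 (Yoshiko, Chiyo, Umeko, Yori) there are 4 shares of (1/9)/4 = 1/36 each.
Living: Yoshiko, Chiyo, Umeko, and Yori — each takes 1/36.

Chiyo 1/36; Emiko 1/9; Hana 1/3; Isamu 1/9; Junko 1/9; Noboru 1/9; Ryo 1/9; Umeko 1/36; Yori 1/36; Yoshiko 1/36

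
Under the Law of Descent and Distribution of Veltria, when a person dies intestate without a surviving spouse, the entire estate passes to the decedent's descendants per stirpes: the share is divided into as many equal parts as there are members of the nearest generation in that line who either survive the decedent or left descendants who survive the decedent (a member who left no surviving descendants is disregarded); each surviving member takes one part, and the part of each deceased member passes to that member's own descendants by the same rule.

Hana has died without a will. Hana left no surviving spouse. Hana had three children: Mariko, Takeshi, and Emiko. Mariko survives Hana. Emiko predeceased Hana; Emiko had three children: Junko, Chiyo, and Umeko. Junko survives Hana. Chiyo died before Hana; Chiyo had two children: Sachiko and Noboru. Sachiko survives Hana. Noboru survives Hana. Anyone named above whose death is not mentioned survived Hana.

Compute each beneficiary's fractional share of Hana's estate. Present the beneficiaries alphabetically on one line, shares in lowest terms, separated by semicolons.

Junko 1/9; Mariko 1/3; Noboru 1/18; Sachiko 1/18; Takeshi 1/3; Umeko 1/9

There is no surviving spouse, so the entire estate passes to Hana's descendants per stirpes.
The estate is divided into 3 equal shares of 1/3 among Mariko, Takeshi, Emiko.
Mariko is living and takes 1/3.
Takeshi is living and takes 1/3.
Emiko predeceased; the 1/3 allotted to Emiko's branch passes to Emiko's issue by representation.
The 1/3 is divided into 3 equal shares of 1/9 among Junko, Chiyo, Umeko.
Junko is living and takes 1/9.
Chiyo predeceased; the 1/9 allotted to Chiyo's branch passes to Chiyo's issue by representation.
The 1/9 is divided into 2 equal shares of 1/18 among Sachiko, Noboru.
Sachiko is living and takes 1/18.
Noboru is living and takes 1/18.
Umeko is living and takes 1/9.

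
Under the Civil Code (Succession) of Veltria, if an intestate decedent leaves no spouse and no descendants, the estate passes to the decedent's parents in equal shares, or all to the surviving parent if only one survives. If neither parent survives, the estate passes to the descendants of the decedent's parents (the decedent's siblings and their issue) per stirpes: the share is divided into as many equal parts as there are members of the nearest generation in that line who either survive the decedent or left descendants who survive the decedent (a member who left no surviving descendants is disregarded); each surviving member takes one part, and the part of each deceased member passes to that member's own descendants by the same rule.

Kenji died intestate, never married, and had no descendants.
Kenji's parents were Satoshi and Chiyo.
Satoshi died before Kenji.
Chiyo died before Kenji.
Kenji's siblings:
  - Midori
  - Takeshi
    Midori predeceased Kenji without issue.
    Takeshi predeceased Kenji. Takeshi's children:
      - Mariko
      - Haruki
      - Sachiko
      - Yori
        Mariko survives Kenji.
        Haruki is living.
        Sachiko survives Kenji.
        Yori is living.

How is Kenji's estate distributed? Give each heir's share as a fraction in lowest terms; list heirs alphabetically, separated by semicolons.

Haruki 1/4; Mariko 1/4; Sachiko 1/4; Yori 1/4

Neither parent survives and there are no descendants, so the estate passes to Kenji's siblings and their issue per stirpes.
Midori left no surviving issue, so that branch lapses and is disregarded.
Takeshi's line is the sole branch at this level, so the full 1 passes to Takeshi's issue by representation.
The estate is divided into 4 equal shares of 1/4 among Mariko, Haruki, Sachiko, Yori.
Mariko is living and takes 1/4.
Haruki is living and takes 1/4.
Sachiko is living and takes 1/4.
Yori is living and takes 1/4.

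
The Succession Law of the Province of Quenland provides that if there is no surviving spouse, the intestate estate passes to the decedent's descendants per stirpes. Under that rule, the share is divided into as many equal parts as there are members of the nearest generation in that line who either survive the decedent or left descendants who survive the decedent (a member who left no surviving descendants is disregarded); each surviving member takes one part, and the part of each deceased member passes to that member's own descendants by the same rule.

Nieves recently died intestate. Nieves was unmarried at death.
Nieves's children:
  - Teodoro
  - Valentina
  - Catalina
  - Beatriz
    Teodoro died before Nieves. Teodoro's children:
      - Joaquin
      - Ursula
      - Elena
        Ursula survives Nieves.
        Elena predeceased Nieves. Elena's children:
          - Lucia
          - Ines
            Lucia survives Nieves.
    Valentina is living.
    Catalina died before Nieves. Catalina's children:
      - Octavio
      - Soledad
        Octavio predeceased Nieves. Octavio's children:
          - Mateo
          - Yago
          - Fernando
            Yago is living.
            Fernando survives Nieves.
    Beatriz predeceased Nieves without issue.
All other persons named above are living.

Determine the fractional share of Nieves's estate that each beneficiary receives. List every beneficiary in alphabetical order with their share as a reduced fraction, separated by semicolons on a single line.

There is no surviving spouse, so the entire estate passes to Nieves's descendants per stirpes.
Beatriz left no surviving issue, so that branch lapses and is disregarded.
The estate is divided into 3 equal shares of 1/3 among Teodoro, Valentina, Catalina.
Teodoro predeceased; the 1/3 allotted to Teodoro's branch passes to Teodoro's issue by representation.
The 1/3 is divided into 3 equal shares of 1/9 among Joaquin, Ursula, Elena.
Joaquin is living and takes 1/9.
Ursula is living and takes 1/9.
Elena predeceased; the 1/9 allotted to Elena's branch passes to Elena's issue by representation.
The 1/9 is divided into 2 equal shares of 1/18 among Lucia, Ines.
Lucia is living and takes 1/18.
Ines is living and takes 1/18.
Valentina is living and takes 1/3.
Catalina predeceased; the 1/3 allotted to Catalina's branch passes to Catalina's issue by representation.
The 1/3 is divided into 2 equal shares of 1/6 among Octavio, Soledad.
Octavio predeceased; the 1/6 allotted to Octavio's branch passes to Octavio's issue by representation.
The 1/6 is divided into 3 equal shares of 1/18 among Mateo, Yago, Fernando.
Mateo is living and takes 1/18.
Yago is living and takes 1/18.
Fernando is living and takes 1/18.
Soledad is living and takes 1/6.

Fernando 1/18; Ines 1/18; Joaquin 1/9; Lucia 1/18; Mateo 1/18; Soledad 1/6; Ursula 1/9; Valentina 1/3; Yago 1/18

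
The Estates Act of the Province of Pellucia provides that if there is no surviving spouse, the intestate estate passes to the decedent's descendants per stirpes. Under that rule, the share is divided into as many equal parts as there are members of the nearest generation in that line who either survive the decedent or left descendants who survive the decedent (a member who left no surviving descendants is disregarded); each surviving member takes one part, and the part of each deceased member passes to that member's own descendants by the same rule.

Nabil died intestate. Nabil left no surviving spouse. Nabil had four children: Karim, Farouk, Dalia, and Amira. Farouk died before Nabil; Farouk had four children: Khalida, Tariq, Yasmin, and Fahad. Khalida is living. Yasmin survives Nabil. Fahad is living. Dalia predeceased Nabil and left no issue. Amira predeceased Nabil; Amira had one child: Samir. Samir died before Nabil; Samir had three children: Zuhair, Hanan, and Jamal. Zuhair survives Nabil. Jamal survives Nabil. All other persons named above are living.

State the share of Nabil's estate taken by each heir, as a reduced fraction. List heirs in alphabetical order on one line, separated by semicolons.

There is no surviving spouse, so the entire estate passes to Nabil's descendants per stirpes.
Dalia left no surviving issue, so that branch lapses and is disregarded.
The estate is divided into 3 equal shares of 1/3 among Karim, Farouk, Amira.
Karim is living and takes 1/3.
Farouk predeceased; the 1/3 allotted to Farouk's branch passes to Farouk's issue by representation.
The 1/3 is divided into 4 equal shares of 1/12 among Khalida, Tariq, Yasmin, Fahad.
Khalida is living and takes 1/12.
Tariq is living and takes 1/12.
Yasmin is living and takes 1/12.
Fahad is living and takes 1/12.
Amira predeceased; the 1/3 allotted to Amira's branch passes to Amira's issue by representation.
Samir's line is the sole branch at this level, so the full 1/3 passes to Samir's issue by representation.
The 1/3 is divided into 3 equal shares of 1/9 among Zuhair, Hanan, Jamal.
Zuhair is living and takes 1/9.
Hanan is living and takes 1/9.
Jamal is living and takes 1/9.

Fahad 1/12; Hanan 1/9; Jamal 1/9; Karim 1/3; Khalida 1/12; Tariq 1/12; Yasmin 1/12; Zuhair 1/9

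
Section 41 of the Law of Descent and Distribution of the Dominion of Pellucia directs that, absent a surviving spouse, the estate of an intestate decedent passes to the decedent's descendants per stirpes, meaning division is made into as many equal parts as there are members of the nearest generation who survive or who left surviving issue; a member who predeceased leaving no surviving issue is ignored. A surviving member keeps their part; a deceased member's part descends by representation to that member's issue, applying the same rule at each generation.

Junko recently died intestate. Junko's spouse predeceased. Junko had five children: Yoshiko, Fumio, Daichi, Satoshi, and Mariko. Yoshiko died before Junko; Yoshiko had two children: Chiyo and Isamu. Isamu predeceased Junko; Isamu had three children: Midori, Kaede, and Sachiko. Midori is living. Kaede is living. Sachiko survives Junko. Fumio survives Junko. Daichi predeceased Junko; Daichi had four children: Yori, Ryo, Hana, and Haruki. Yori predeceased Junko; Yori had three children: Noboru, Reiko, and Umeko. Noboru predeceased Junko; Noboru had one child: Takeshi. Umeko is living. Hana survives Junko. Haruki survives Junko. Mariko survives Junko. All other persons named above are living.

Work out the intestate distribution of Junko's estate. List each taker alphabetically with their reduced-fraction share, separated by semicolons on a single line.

Chiyo 1/10; Fumio 1/5; Hana 1/20; Haruki 1/20; Kaede 1/30; Mariko 1/5; Midori 1/30; Reiko 1/60; Ryo 1/20; Sachiko 1/30; Satoshi 1/5; Takeshi 1/60; Umeko 1/60

There is no surviving spouse, so the entire estate passes to Junko's descendants per stirpes.
The estate is divided into 5 equal shares of 1/5 among Yoshiko, Fumio, Daichi, Satoshi, Mariko.
Yoshiko predeceased; the 1/5 allotted to Yoshiko's branch passes to Yoshiko's issue by representation.
The 1/5 is divided into 2 equal shares of 1/10 among Chiyo, Isamu.
Chiyo is living and takes 1/10.
Isamu predeceased; the 1/10 allotted to Isamu's branch passes to Isamu's issue by representation.
The 1/10 is divided into 3 equal shares of 1/30 among Midori, Kaede, Sachiko.
Midori is living and takes 1/30.
Kaede is living and takes 1/30.
Sachiko is living and takes 1/30.
Fumio is living and takes 1/5.
Daichi predeceased; the 1/5 allotted to Daichi's branch passes to Daichi's issue by representation.
The 1/5 is divided into 4 equal shares of 1/20 among Yori, Ryo, Hana, Haruki.
Yori predeceased; the 1/20 allotted to Yori's branch passes to Yori's issue by representation.
The 1/20 is divided into 3 equal shares of 1/60 among Noboru, Reiko, Umeko.
Noboru predeceased; the 1/60 allotted to Noboru's branch passes to Noboru's issue by representation.
Takeshi is the sole taker at this level and receives the full 1/60.
Reiko is living and takes 1/60.
Umeko is living and takes 1/60.
Ryo is living and takes 1/20.
Hana is living and takes 1/20.
Haruki is living and takes 1/20.
Satoshi is living and takes 1/5.
Mariko is living and takes 1/5.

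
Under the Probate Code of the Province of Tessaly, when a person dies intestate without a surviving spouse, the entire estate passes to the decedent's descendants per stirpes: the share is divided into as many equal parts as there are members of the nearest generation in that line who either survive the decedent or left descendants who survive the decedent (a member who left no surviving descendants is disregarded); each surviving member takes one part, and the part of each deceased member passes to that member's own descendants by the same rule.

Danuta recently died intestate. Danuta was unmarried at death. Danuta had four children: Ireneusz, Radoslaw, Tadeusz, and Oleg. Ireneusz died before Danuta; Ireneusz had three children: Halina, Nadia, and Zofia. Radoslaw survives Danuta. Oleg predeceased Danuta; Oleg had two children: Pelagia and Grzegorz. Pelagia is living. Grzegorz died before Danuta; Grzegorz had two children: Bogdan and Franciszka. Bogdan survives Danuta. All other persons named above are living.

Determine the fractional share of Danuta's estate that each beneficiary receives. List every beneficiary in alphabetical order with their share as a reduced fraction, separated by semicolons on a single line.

There is no surviving spouse, so the entire estate passes to Danuta's descendants per stirpes.
The estate is divided into 4 equal shares of 1/4 among Ireneusz, Radoslaw, Tadeusz, Oleg.
Ireneusz predeceased; the 1/4 allotted to Ireneusz's branch passes to Ireneusz's issue by representation.
The 1/4 is divided into 3 equal shares of 1/12 among Halina, Nadia, Zofia.
Halina is living and takes 1/12.
Nadia is living and takes 1/12.
Zofia is living and takes 1/12.
Radoslaw is living and takes 1/4.
Tadeusz is living and takes 1/4.
Oleg predeceased; the 1/4 allotted to Oleg's branch passes to Oleg's issue by representation.
The 1/4 is divided into 2 equal shares of 1/8 among Pelagia, Grzegorz.
Pelagia is living and takes 1/8.
Grzegorz predeceased; the 1/8 allotted to Grzegorz's branch passes to Grzegorz's issue by representation.
The 1/8 is divided into 2 equal shares of 1/16 among Bogdan, Franciszka.
Bogdan is living and takes 1/16.
Franciszka is living and takes 1/16.

Bogdan 1/16; Franciszka 1/16; Halina 1/12; Nadia 1/12; Pelagia 1/8; Radoslaw 1/4; Tadeusz 1/4; Zofia 1/12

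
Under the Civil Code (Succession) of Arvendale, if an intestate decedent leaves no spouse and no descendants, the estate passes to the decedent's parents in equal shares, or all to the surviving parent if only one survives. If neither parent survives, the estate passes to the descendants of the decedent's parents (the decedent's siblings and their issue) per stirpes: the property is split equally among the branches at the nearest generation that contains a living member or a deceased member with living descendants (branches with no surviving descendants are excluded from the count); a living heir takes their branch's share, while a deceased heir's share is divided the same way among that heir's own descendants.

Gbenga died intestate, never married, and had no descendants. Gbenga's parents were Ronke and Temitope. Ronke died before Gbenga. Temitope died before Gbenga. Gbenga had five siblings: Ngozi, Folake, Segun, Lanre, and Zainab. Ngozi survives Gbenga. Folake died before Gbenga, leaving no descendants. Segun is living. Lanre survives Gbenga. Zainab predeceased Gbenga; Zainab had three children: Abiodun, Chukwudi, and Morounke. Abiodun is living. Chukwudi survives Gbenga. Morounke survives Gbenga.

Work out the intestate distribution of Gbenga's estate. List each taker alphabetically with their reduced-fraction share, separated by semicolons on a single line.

Abiodun 1/12; Chukwudi 1/12; Lanre 1/4; Morounke 1/12; Ngozi 1/4; Segun 1/4

Neither parent survives and there are no descendants, so the estate passes to Gbenga's siblings and their issue per stirpes.
Folake left no surviving issue, so that branch lapses and is disregarded.
The estate is divided into 4 equal shares of 1/4 among Ngozi, Segun, Lanre, Zainab.
Ngozi is living and takes 1/4.
Segun is living and takes 1/4.
Lanre is living and takes 1/4.
Zainab predeceased; the 1/4 allotted to Zainab's branch passes to Zainab's issue by representation.
The 1/4 is divided into 3 equal shares of 1/12 among Abiodun, Chukwudi, Morounke.
Abiodun is living and takes 1/12.
Chukwudi is living and takes 1/12.
Morounke is living and takes 1/12.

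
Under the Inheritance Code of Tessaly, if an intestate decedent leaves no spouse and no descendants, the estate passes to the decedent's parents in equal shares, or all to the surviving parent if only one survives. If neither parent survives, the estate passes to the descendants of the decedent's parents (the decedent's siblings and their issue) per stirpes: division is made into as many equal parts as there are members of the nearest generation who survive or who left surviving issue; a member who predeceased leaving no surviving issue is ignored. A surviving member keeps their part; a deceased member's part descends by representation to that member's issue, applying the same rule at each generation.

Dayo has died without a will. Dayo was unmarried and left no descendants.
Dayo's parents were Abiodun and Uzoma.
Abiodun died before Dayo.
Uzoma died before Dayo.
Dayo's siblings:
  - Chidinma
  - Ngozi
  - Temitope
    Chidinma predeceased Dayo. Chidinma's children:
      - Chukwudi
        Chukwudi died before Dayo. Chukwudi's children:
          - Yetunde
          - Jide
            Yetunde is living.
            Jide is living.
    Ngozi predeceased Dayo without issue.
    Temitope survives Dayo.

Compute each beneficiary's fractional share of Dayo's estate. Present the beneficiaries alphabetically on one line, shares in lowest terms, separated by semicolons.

Jide 1/4; Temitope 1/2; Yetunde 1/4

Neither parent survives and there are no descendants, so the estate passes to Dayo's siblings and their issue per stirpes.
Ngozi left no surviving issue, so that branch lapses and is disregarded.
The estate is divided into 2 equal shares of 1/2 among Chidinma, Temitope.
Chidinma predeceased; the 1/2 allotted to Chidinma's branch passes to Chidinma's issue by representation.
Chukwudi's line is the sole branch at this level, so the full 1/2 passes to Chukwudi's issue by representation.
The 1/2 is divided into 2 equal shares of 1/4 among Yetunde, Jide.
Yetunde is living and takes 1/4.
Jide is living and takes 1/4.
Temitope is living and takes 1/2.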